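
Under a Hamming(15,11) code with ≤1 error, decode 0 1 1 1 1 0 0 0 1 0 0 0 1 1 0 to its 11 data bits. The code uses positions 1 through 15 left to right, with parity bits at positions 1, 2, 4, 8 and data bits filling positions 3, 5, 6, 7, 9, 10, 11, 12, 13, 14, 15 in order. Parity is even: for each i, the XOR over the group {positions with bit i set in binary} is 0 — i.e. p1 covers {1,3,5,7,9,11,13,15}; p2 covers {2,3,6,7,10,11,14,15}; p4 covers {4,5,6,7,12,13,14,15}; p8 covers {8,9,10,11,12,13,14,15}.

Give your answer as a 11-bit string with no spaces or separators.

s1 (pos 1,3,5,7,9,11,13,15): 0⊕1⊕1⊕0⊕1⊕0⊕1⊕0 = 0
s2 (pos 2,3,6,7,10,11,14,15): 1⊕1⊕0⊕0⊕0⊕0⊕1⊕0 = 1
s4 (pos 4,5,6,7,12,13,14,15): 1⊕1⊕0⊕0⊕0⊕1⊕1⊕0 = 0
s8 (pos 8,9,10,11,12,13,14,15): 0⊕1⊕0⊕0⊕0⊕1⊕1⊕0 = 1
Syndrome s8…s1 = 1010 → error at position 10.
Flip position 10: 011110001000110 → 011110001100110
Read data bits from positions 3,5,6,7,9,10,11,12,13,14,15: 11001100110

11001100110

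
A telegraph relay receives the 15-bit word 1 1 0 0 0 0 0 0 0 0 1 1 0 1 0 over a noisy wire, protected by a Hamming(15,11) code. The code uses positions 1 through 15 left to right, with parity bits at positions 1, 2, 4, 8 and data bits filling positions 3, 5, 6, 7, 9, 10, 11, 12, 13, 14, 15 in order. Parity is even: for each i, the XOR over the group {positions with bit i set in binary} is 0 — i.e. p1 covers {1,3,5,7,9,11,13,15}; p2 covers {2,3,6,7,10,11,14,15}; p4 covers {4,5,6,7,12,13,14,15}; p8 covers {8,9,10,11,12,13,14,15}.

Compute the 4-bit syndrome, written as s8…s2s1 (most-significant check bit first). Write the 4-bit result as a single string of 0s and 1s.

1010

s1 (pos 1,3,5,7,9,11,13,15): 1⊕0⊕0⊕0⊕0⊕1⊕0⊕0 = 0
s2 (pos 2,3,6,7,10,11,14,15): 1⊕0⊕0⊕0⊕0⊕1⊕1⊕0 = 1
s4 (pos 4,5,6,7,12,13,14,15): 0⊕0⊕0⊕0⊕1⊕0⊕1⊕0 = 0
s8 (pos 8,9,10,11,12,13,14,15): 0⊕0⊕0⊕1⊕1⊕0⊕1⊕0 = 1
Syndrome s8…s1 = 1010 → error at position 10.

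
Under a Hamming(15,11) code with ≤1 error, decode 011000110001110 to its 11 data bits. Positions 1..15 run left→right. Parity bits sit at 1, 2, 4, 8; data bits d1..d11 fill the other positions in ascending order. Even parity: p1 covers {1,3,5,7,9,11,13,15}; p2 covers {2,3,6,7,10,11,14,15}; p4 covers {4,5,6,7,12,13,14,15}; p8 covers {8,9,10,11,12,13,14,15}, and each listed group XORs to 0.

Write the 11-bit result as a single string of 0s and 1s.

s1 (pos 1,3,5,7,9,11,13,15): 0⊕1⊕0⊕1⊕0⊕0⊕1⊕0 = 1
s2 (pos 2,3,6,7,10,11,14,15): 1⊕1⊕0⊕1⊕0⊕0⊕1⊕0 = 0
s4 (pos 4,5,6,7,12,13,14,15): 0⊕0⊕0⊕1⊕1⊕1⊕1⊕0 = 0
s8 (pos 8,9,10,11,12,13,14,15): 1⊕0⊕0⊕0⊕1⊕1⊕1⊕0 = 0
Syndrome s8…s1 = 0001 → error at position 1.
Flip position 1: 011000110001110 → 111000110001110
Read data bits from positions 3,5,6,7,9,10,11,12,13,14,15: 10010001110

10010001110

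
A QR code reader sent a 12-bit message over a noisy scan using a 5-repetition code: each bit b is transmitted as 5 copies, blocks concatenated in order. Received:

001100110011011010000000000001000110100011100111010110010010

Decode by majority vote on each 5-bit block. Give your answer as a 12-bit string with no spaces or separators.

Block 1 (00110): 2 ones → 0
Block 2 (01100): 2 ones → 0
Block 3 (11011): 4 ones → 1
Block 4 (01000): 1 one → 0
Block 5 (00000): 0 ones → 0
Block 6 (00001): 1 one → 0
Block 7 (00011): 2 ones → 0
Block 8 (01000): 1 one → 0
Block 9 (11100): 3 ones → 1
Block 10 (11101): 4 ones → 1
Block 11 (01100): 2 ones → 0
Block 12 (10010): 2 ones → 0

001000001100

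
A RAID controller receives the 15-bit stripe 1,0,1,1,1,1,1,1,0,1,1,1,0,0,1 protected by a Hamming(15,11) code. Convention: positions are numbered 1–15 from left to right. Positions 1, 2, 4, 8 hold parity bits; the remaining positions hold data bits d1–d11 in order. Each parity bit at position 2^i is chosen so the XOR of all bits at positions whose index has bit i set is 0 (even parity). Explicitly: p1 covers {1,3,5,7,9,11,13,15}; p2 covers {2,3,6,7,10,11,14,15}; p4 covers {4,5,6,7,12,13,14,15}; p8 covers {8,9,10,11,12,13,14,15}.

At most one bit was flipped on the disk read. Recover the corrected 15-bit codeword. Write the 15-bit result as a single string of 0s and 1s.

s1 (pos 1,3,5,7,9,11,13,15): 1⊕1⊕1⊕1⊕0⊕1⊕0⊕1 = 0
s2 (pos 2,3,6,7,10,11,14,15): 0⊕1⊕1⊕1⊕1⊕1⊕0⊕1 = 0
s4 (pos 4,5,6,7,12,13,14,15): 1⊕1⊕1⊕1⊕1⊕0⊕0⊕1 = 0
s8 (pos 8,9,10,11,12,13,14,15): 1⊕0⊕1⊕1⊕1⊕0⊕0⊕1 = 1
Syndrome s8…s1 = 1000 → error at position 8.
Flip position 8: 101111110111001 → 101111100111001

101111100111001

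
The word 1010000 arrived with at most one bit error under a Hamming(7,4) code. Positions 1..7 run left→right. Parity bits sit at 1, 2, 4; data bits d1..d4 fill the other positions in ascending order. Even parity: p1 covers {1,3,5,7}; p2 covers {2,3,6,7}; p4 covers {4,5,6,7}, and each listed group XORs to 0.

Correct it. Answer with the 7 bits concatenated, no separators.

1110000

s1 (pos 1,3,5,7): 1⊕1⊕0⊕0 = 0
s2 (pos 2,3,6,7): 0⊕1⊕0⊕0 = 1
s4 (pos 4,5,6,7): 0⊕0⊕0⊕0 = 0
Syndrome s4…s1 = 010 → error at position 2.
Flip position 2: 1010000 → 1110000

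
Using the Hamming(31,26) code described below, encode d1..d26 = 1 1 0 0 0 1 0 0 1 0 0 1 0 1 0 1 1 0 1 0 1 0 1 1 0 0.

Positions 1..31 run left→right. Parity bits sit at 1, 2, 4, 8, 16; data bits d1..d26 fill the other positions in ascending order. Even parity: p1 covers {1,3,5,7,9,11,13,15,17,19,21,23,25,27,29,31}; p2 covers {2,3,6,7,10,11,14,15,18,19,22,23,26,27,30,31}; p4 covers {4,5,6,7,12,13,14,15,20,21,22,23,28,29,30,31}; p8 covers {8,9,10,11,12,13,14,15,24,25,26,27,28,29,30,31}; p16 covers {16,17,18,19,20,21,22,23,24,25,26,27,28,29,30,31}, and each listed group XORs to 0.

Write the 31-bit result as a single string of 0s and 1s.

1110100001001000101011010101100

Place data at non-parity positions: p1 p2 1 p4 1 0 0 p8 0 1 0 0 1 0 0 p16 1 0 1 0 1 1 0 1 0 1 0 1 1 0 0
p1 (pos 1,3,5,7,9,11,13,15,17,19,21,23,25,27,29,31): XOR of data positions = 1⊕1⊕0⊕0⊕0⊕1⊕0⊕1⊕1⊕1⊕0⊕0⊕0⊕1⊕0 = 1
p2 (pos 2,3,6,7,10,11,14,15,18,19,22,23,26,27,30,31): XOR of data positions = 1⊕0⊕0⊕1⊕0⊕0⊕0⊕0⊕1⊕1⊕0⊕1⊕0⊕0⊕0 = 1
p4 (pos 4,5,6,7,12,13,14,15,20,21,22,23,28,29,30,31): XOR of data positions = 1⊕0⊕0⊕0⊕1⊕0⊕0⊕0⊕1⊕1⊕0⊕1⊕1⊕0⊕0 = 0
p8 (pos 8,9,10,11,12,13,14,15,24,25,26,27,28,29,30,31): XOR of data positions = 0⊕1⊕0⊕0⊕1⊕0⊕0⊕1⊕0⊕1⊕0⊕1⊕1⊕0⊕0 = 0
p16 (pos 16,17,18,19,20,21,22,23,24,25,26,27,28,29,30,31): XOR of data positions = 1⊕0⊕1⊕0⊕1⊕1⊕0⊕1⊕0⊕1⊕0⊕1⊕1⊕0⊕0 = 0
Codeword: 1110100001001000101011010101100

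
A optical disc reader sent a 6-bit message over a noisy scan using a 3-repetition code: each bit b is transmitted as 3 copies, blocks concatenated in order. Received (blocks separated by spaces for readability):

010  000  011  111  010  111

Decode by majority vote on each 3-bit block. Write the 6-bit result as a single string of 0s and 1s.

Block 1 (010): 1 one → 0
Block 2 (000): 0 ones → 0
Block 3 (011): 2 ones → 1
Block 4 (111): 3 ones → 1
Block 5 (010): 1 one → 0
Block 6 (111): 3 ones → 1

001101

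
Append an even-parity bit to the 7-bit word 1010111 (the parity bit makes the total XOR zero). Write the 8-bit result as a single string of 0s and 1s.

10101111

XOR of the 7 data bits: 1⊕0⊕1⊕0⊕1⊕1⊕1 = 1
Parity bit = 1 (so all 8 bits XOR to 0).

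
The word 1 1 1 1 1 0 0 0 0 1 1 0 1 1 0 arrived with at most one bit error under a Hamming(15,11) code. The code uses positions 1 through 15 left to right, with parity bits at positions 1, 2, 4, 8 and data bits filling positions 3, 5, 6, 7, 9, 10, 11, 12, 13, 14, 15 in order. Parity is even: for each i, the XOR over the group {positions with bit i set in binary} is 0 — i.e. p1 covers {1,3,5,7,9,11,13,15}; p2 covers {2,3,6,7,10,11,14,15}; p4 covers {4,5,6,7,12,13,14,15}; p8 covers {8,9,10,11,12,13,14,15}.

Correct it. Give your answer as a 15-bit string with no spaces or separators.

s1 (pos 1,3,5,7,9,11,13,15): 1⊕1⊕1⊕0⊕0⊕1⊕1⊕0 = 1
s2 (pos 2,3,6,7,10,11,14,15): 1⊕1⊕0⊕0⊕1⊕1⊕1⊕0 = 1
s4 (pos 4,5,6,7,12,13,14,15): 1⊕1⊕0⊕0⊕0⊕1⊕1⊕0 = 0
s8 (pos 8,9,10,11,12,13,14,15): 0⊕0⊕1⊕1⊕0⊕1⊕1⊕0 = 0
Syndrome s8…s1 = 0011 → error at position 3.
Flip position 3: 111110000110110 → 110110000110110

110110000110110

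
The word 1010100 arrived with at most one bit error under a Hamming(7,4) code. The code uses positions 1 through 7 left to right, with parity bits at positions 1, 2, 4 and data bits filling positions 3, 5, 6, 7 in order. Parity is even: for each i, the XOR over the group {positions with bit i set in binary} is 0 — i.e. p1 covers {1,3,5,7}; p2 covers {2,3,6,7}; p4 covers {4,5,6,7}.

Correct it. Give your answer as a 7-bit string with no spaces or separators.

s1 (pos 1,3,5,7): 1⊕1⊕1⊕0 = 1
s2 (pos 2,3,6,7): 0⊕1⊕0⊕0 = 1
s4 (pos 4,5,6,7): 0⊕1⊕0⊕0 = 1
Syndrome s4…s1 = 111 → error at position 7.
Flip position 7: 1010100 → 1010101

1010101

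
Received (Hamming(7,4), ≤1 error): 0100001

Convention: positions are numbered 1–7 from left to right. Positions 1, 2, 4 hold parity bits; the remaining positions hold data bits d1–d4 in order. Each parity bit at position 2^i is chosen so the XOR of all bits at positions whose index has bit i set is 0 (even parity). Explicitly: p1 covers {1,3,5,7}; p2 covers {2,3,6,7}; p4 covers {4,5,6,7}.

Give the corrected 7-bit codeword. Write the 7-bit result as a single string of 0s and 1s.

s1 (pos 1,3,5,7): 0⊕0⊕0⊕1 = 1
s2 (pos 2,3,6,7): 1⊕0⊕0⊕1 = 0
s4 (pos 4,5,6,7): 0⊕0⊕0⊕1 = 1
Syndrome s4…s1 = 101 → error at position 5.
Flip position 5: 0100001 → 0100101

0100101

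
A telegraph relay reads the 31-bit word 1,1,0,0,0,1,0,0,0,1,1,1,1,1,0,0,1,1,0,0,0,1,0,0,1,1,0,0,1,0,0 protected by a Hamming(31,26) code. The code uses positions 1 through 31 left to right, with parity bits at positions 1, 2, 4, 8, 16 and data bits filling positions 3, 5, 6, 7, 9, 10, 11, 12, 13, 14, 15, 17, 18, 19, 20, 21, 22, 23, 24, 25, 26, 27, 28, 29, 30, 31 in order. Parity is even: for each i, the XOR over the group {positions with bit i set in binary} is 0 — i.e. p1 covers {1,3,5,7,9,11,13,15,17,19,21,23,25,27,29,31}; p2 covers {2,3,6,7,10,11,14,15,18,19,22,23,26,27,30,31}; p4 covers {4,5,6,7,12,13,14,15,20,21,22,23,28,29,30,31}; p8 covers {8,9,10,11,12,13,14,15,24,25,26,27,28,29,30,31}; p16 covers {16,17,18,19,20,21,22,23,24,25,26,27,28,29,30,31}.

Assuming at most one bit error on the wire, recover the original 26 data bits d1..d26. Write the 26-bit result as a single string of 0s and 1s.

00100111110110001001100100

s1 (pos 1,3,5,7,9,11,13,15,17,19,21,23,25,27,29,31): 1⊕0⊕0⊕0⊕0⊕1⊕1⊕0⊕1⊕0⊕0⊕0⊕1⊕0⊕1⊕0 = 0
s2 (pos 2,3,6,7,10,11,14,15,18,19,22,23,26,27,30,31): 1⊕0⊕1⊕0⊕1⊕1⊕1⊕0⊕1⊕0⊕1⊕0⊕1⊕0⊕0⊕0 = 0
s4 (pos 4,5,6,7,12,13,14,15,20,21,22,23,28,29,30,31): 0⊕0⊕1⊕0⊕1⊕1⊕1⊕0⊕0⊕0⊕1⊕0⊕0⊕1⊕0⊕0 = 0
s8 (pos 8,9,10,11,12,13,14,15,24,25,26,27,28,29,30,31): 0⊕0⊕1⊕1⊕1⊕1⊕1⊕0⊕0⊕1⊕1⊕0⊕0⊕1⊕0⊕0 = 0
s16 (pos 16,17,18,19,20,21,22,23,24,25,26,27,28,29,30,31): 0⊕1⊕1⊕0⊕0⊕0⊕1⊕0⊕0⊕1⊕1⊕0⊕0⊕1⊕0⊕0 = 0
Syndrome s16…s1 = 00000 → no error.
Read data bits from positions 3,5,6,7,9,10,11,12,13,14,15,17,18,19,20,21,22,23,24,25,26,27,28,29,30,31: 00100111110110001001100100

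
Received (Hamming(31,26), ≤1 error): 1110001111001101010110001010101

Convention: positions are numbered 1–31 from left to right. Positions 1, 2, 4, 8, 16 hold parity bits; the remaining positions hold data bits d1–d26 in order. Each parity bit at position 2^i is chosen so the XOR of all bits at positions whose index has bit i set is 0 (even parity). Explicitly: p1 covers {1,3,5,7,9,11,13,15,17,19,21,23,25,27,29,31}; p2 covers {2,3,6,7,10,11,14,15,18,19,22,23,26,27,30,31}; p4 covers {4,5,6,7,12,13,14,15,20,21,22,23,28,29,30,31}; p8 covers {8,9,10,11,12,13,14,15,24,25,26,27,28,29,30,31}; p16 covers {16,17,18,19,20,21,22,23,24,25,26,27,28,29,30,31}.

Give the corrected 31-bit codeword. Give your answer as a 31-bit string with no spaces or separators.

s1 (pos 1,3,5,7,9,11,13,15,17,19,21,23,25,27,29,31): 1⊕1⊕0⊕1⊕1⊕0⊕1⊕0⊕0⊕0⊕1⊕0⊕1⊕1⊕1⊕1 = 0
s2 (pos 2,3,6,7,10,11,14,15,18,19,22,23,26,27,30,31): 1⊕1⊕0⊕1⊕1⊕0⊕1⊕0⊕1⊕0⊕0⊕0⊕0⊕1⊕0⊕1 = 0
s4 (pos 4,5,6,7,12,13,14,15,20,21,22,23,28,29,30,31): 0⊕0⊕0⊕1⊕0⊕1⊕1⊕0⊕1⊕1⊕0⊕0⊕0⊕1⊕0⊕1 = 1
s8 (pos 8,9,10,11,12,13,14,15,24,25,26,27,28,29,30,31): 1⊕1⊕1⊕0⊕0⊕1⊕1⊕0⊕0⊕1⊕0⊕1⊕0⊕1⊕0⊕1 = 1
s16 (pos 16,17,18,19,20,21,22,23,24,25,26,27,28,29,30,31): 1⊕0⊕1⊕0⊕1⊕1⊕0⊕0⊕0⊕1⊕0⊕1⊕0⊕1⊕0⊕1 = 0
Syndrome s16…s1 = 01100 → error at position 12.
Flip position 12: 1110001111001101010110001010101 → 1110001111011101010110001010101

1110001111011101010110001010101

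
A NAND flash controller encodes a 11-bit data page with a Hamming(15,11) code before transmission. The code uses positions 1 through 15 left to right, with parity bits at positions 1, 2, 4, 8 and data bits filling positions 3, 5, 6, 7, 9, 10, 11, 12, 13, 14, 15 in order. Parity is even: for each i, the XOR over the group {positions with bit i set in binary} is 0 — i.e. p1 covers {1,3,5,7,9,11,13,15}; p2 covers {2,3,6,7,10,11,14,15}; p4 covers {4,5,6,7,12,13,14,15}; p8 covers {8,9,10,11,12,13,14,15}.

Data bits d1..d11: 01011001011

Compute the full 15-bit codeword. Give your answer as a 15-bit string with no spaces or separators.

Place data at non-parity positions: p1 p2 0 p4 1 0 1 p8 1 0 0 1 0 1 1
p1 (pos 1,3,5,7,9,11,13,15): XOR of data positions = 0⊕1⊕1⊕1⊕0⊕0⊕1 = 0
p2 (pos 2,3,6,7,10,11,14,15): XOR of data positions = 0⊕0⊕1⊕0⊕0⊕1⊕1 = 1
p4 (pos 4,5,6,7,12,13,14,15): XOR of data positions = 1⊕0⊕1⊕1⊕0⊕1⊕1 = 1
p8 (pos 8,9,10,11,12,13,14,15): XOR of data positions = 1⊕0⊕0⊕1⊕0⊕1⊕1 = 0
Codeword: 010110101001011

010110101001011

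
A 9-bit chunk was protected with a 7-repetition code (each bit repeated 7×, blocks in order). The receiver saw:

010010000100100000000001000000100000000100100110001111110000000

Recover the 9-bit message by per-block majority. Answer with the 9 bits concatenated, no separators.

000000010

Block 1 (0100100): 2 ones → 0
Block 2 (0010010): 2 ones → 0
Block 3 (0000000): 0 ones → 0
Block 4 (0010000): 1 one → 0
Block 5 (0010000): 1 one → 0
Block 6 (0000100): 1 one → 0
Block 7 (1001100): 3 ones → 0
Block 8 (0111111): 6 ones → 1
Block 9 (0000000): 0 ones → 0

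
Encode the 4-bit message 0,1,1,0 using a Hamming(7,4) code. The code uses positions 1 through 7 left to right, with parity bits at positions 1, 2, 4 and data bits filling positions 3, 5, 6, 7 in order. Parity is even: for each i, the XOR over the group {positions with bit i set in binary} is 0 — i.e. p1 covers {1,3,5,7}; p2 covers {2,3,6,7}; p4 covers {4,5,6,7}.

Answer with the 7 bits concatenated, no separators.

1100110

Place data at non-parity positions: p1 p2 0 p4 1 1 0
p1 (pos 1,3,5,7): XOR of data positions = 0⊕1⊕0 = 1
p2 (pos 2,3,6,7): XOR of data positions = 0⊕1⊕0 = 1
p4 (pos 4,5,6,7): XOR of data positions = 1⊕1⊕0 = 0
Codeword: 1100110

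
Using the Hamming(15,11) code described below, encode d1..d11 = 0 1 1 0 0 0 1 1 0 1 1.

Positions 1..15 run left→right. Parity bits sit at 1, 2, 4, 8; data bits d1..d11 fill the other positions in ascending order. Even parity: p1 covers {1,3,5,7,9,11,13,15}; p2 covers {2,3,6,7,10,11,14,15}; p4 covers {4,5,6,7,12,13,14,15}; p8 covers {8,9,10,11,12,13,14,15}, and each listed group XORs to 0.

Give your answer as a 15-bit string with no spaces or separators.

Place data at non-parity positions: p1 p2 0 p4 1 1 0 p8 0 0 1 1 0 1 1
p1 (pos 1,3,5,7,9,11,13,15): XOR of data positions = 0⊕1⊕0⊕0⊕1⊕0⊕1 = 1
p2 (pos 2,3,6,7,10,11,14,15): XOR of data positions = 0⊕1⊕0⊕0⊕1⊕1⊕1 = 0
p4 (pos 4,5,6,7,12,13,14,15): XOR of data positions = 1⊕1⊕0⊕1⊕0⊕1⊕1 = 1
p8 (pos 8,9,10,11,12,13,14,15): XOR of data positions = 0⊕0⊕1⊕1⊕0⊕1⊕1 = 0
Codeword: 100111000011011

100111000011011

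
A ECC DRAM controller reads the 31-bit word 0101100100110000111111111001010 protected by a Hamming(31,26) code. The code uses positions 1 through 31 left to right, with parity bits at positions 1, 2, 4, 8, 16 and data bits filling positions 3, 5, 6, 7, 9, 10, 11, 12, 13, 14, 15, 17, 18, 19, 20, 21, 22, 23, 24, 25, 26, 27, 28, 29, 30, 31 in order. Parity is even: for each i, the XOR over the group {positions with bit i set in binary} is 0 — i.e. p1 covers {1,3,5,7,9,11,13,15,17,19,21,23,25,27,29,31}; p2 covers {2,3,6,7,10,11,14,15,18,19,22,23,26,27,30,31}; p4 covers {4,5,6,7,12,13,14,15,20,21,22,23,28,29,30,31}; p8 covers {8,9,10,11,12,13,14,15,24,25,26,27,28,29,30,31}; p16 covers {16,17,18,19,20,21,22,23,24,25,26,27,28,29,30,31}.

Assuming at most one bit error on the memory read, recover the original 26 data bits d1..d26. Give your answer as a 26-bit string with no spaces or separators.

s1 (pos 1,3,5,7,9,11,13,15,17,19,21,23,25,27,29,31): 0⊕0⊕1⊕0⊕0⊕1⊕0⊕0⊕1⊕1⊕1⊕1⊕1⊕0⊕0⊕0 = 1
s2 (pos 2,3,6,7,10,11,14,15,18,19,22,23,26,27,30,31): 1⊕0⊕0⊕0⊕0⊕1⊕0⊕0⊕1⊕1⊕1⊕1⊕0⊕0⊕1⊕0 = 1
s4 (pos 4,5,6,7,12,13,14,15,20,21,22,23,28,29,30,31): 1⊕1⊕0⊕0⊕1⊕0⊕0⊕0⊕1⊕1⊕1⊕1⊕1⊕0⊕1⊕0 = 1
s8 (pos 8,9,10,11,12,13,14,15,24,25,26,27,28,29,30,31): 1⊕0⊕0⊕1⊕1⊕0⊕0⊕0⊕1⊕1⊕0⊕0⊕1⊕0⊕1⊕0 = 1
s16 (pos 16,17,18,19,20,21,22,23,24,25,26,27,28,29,30,31): 0⊕1⊕1⊕1⊕1⊕1⊕1⊕1⊕1⊕1⊕0⊕0⊕1⊕0⊕1⊕0 = 1
Syndrome s16…s1 = 11111 → error at position 31.
Flip position 31: 0101100100110000111111111001010 → 0101100100110000111111111001011
Read data bits from positions 3,5,6,7,9,10,11,12,13,14,15,17,18,19,20,21,22,23,24,25,26,27,28,29,30,31: 01000011000111111111001011

01000011000111111111001011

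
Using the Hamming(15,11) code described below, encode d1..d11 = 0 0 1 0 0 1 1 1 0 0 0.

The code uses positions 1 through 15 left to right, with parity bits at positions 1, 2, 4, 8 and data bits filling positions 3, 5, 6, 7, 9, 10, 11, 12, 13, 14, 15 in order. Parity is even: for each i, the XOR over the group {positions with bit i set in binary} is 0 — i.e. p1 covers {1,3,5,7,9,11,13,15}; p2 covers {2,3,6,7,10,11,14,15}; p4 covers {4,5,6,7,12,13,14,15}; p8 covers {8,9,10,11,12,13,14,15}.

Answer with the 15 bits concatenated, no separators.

110001010111000

Place data at non-parity positions: p1 p2 0 p4 0 1 0 p8 0 1 1 1 0 0 0
p1 (pos 1,3,5,7,9,11,13,15): XOR of data positions = 0⊕0⊕0⊕0⊕1⊕0⊕0 = 1
p2 (pos 2,3,6,7,10,11,14,15): XOR of data positions = 0⊕1⊕0⊕1⊕1⊕0⊕0 = 1
p4 (pos 4,5,6,7,12,13,14,15): XOR of data positions = 0⊕1⊕0⊕1⊕0⊕0⊕0 = 0
p8 (pos 8,9,10,11,12,13,14,15): XOR of data positions = 0⊕1⊕1⊕1⊕0⊕0⊕0 = 1
Codeword: 110001010111000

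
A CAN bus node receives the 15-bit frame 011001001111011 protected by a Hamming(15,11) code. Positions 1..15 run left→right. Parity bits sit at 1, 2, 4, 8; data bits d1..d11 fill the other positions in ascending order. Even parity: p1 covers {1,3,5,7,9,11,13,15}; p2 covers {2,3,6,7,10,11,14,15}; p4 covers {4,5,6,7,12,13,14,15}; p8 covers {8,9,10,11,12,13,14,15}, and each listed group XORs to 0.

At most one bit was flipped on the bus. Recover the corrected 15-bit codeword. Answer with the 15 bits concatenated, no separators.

001001001111011

s1 (pos 1,3,5,7,9,11,13,15): 0⊕1⊕0⊕0⊕1⊕1⊕0⊕1 = 0
s2 (pos 2,3,6,7,10,11,14,15): 1⊕1⊕1⊕0⊕1⊕1⊕1⊕1 = 1
s4 (pos 4,5,6,7,12,13,14,15): 0⊕0⊕1⊕0⊕1⊕0⊕1⊕1 = 0
s8 (pos 8,9,10,11,12,13,14,15): 0⊕1⊕1⊕1⊕1⊕0⊕1⊕1 = 0
Syndrome s8…s1 = 0010 → error at position 2.
Flip position 2: 011001001111011 → 001001001111011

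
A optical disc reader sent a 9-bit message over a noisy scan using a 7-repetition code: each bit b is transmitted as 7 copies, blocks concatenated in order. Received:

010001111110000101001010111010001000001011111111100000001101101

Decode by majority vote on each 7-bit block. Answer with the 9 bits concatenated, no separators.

Block 1 (0100011): 3 ones → 0
Block 2 (1111000): 4 ones → 1
Block 3 (0101001): 3 ones → 0
Block 4 (0101110): 4 ones → 1
Block 5 (1000100): 2 ones → 0
Block 6 (0001011): 3 ones → 0
Block 7 (1111111): 7 ones → 1
Block 8 (0000000): 0 ones → 0
Block 9 (1101101): 5 ones → 1

010100101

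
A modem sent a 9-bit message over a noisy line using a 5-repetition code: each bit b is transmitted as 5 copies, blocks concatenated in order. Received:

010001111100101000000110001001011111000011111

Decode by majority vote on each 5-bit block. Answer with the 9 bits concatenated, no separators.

010000101

Block 1 (01000): 1 one → 0
Block 2 (11111): 5 ones → 1
Block 3 (00101): 2 ones → 0
Block 4 (00000): 0 ones → 0
Block 5 (01100): 2 ones → 0
Block 6 (01001): 2 ones → 0
Block 7 (01111): 4 ones → 1
Block 8 (10000): 1 one → 0
Block 9 (11111): 5 ones → 1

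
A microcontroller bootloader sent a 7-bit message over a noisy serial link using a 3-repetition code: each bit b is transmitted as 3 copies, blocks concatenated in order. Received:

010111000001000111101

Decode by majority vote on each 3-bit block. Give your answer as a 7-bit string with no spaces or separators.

Block 1 (010): 1 one → 0
Block 2 (111): 3 ones → 1
Block 3 (000): 0 ones → 0
Block 4 (001): 1 one → 0
Block 5 (000): 0 ones → 0
Block 6 (111): 3 ones → 1
Block 7 (101): 2 ones → 1

0100011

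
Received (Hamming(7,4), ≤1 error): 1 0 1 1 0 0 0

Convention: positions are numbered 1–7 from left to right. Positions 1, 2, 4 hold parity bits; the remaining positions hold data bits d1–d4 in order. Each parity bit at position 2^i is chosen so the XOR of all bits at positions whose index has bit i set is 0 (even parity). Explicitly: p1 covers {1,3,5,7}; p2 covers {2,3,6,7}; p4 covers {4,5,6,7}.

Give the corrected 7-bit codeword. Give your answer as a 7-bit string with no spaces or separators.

s1 (pos 1,3,5,7): 1⊕1⊕0⊕0 = 0
s2 (pos 2,3,6,7): 0⊕1⊕0⊕0 = 1
s4 (pos 4,5,6,7): 1⊕0⊕0⊕0 = 1
Syndrome s4…s1 = 110 → error at position 6.
Flip position 6: 1011000 → 1011010

1011010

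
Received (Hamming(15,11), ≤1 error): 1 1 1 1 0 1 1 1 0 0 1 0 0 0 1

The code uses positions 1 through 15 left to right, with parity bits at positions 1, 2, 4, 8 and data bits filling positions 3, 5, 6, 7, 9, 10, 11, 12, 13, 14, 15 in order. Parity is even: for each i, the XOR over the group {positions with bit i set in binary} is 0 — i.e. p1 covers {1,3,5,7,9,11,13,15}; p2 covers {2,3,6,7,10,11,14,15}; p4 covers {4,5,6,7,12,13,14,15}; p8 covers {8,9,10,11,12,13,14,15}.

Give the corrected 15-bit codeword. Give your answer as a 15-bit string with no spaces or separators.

s1 (pos 1,3,5,7,9,11,13,15): 1⊕1⊕0⊕1⊕0⊕1⊕0⊕1 = 1
s2 (pos 2,3,6,7,10,11,14,15): 1⊕1⊕1⊕1⊕0⊕1⊕0⊕1 = 0
s4 (pos 4,5,6,7,12,13,14,15): 1⊕0⊕1⊕1⊕0⊕0⊕0⊕1 = 0
s8 (pos 8,9,10,11,12,13,14,15): 1⊕0⊕0⊕1⊕0⊕0⊕0⊕1 = 1
Syndrome s8…s1 = 1001 → error at position 9.
Flip position 9: 111101110010001 → 111101111010001

111101111010001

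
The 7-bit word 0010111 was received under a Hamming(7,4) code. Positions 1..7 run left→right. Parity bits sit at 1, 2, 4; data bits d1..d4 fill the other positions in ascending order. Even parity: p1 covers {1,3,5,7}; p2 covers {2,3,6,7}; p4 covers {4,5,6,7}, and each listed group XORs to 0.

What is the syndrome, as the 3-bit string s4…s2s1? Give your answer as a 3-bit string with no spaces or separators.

s1 (pos 1,3,5,7): 0⊕1⊕1⊕1 = 1
s2 (pos 2,3,6,7): 0⊕1⊕1⊕1 = 1
s4 (pos 4,5,6,7): 0⊕1⊕1⊕1 = 1
Syndrome s4…s1 = 111 → error at position 7.

111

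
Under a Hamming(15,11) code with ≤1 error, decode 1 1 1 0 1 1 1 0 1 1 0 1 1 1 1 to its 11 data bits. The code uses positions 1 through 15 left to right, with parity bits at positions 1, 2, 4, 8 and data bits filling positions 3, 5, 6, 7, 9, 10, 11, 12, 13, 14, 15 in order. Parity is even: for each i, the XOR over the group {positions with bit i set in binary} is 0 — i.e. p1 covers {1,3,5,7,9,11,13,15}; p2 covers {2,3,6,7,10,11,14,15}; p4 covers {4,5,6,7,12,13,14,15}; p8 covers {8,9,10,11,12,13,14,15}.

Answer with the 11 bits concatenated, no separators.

11101101111

s1 (pos 1,3,5,7,9,11,13,15): 1⊕1⊕1⊕1⊕1⊕0⊕1⊕1 = 1
s2 (pos 2,3,6,7,10,11,14,15): 1⊕1⊕1⊕1⊕1⊕0⊕1⊕1 = 1
s4 (pos 4,5,6,7,12,13,14,15): 0⊕1⊕1⊕1⊕1⊕1⊕1⊕1 = 1
s8 (pos 8,9,10,11,12,13,14,15): 0⊕1⊕1⊕0⊕1⊕1⊕1⊕1 = 0
Syndrome s8…s1 = 0111 → error at position 7.
Flip position 7: 111011101101111 → 111011001101111
Read data bits from positions 3,5,6,7,9,10,11,12,13,14,15: 11101101111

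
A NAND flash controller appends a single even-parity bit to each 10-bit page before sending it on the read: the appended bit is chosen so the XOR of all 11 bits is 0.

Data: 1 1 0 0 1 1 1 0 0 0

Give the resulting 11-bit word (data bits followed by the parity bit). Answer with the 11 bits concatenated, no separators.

XOR of the 10 data bits: 1⊕1⊕0⊕0⊕1⊕1⊕1⊕0⊕0⊕0 = 1
Parity bit = 1 (so all 11 bits XOR to 0).

11001110001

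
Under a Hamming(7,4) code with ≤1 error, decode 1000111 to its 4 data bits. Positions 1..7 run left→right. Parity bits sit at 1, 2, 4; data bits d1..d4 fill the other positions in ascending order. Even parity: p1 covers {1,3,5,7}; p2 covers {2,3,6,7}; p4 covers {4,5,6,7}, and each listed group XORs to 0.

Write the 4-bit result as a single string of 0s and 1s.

s1 (pos 1,3,5,7): 1⊕0⊕1⊕1 = 1
s2 (pos 2,3,6,7): 0⊕0⊕1⊕1 = 0
s4 (pos 4,5,6,7): 0⊕1⊕1⊕1 = 1
Syndrome s4…s1 = 101 → error at position 5.
Flip position 5: 1000111 → 1000011
Read data bits from positions 3,5,6,7: 0011

0011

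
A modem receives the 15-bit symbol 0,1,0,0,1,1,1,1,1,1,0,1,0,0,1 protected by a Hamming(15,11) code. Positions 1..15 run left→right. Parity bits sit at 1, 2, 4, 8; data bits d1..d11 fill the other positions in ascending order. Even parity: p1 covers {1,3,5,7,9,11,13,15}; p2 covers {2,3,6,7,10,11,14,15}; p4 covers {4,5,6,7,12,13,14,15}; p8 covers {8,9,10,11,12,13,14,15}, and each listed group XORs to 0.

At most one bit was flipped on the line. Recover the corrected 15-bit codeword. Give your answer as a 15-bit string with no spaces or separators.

s1 (pos 1,3,5,7,9,11,13,15): 0⊕0⊕1⊕1⊕1⊕0⊕0⊕1 = 0
s2 (pos 2,3,6,7,10,11,14,15): 1⊕0⊕1⊕1⊕1⊕0⊕0⊕1 = 1
s4 (pos 4,5,6,7,12,13,14,15): 0⊕1⊕1⊕1⊕1⊕0⊕0⊕1 = 1
s8 (pos 8,9,10,11,12,13,14,15): 1⊕1⊕1⊕0⊕1⊕0⊕0⊕1 = 1
Syndrome s8…s1 = 1110 → error at position 14.
Flip position 14: 010011111101001 → 010011111101011

010011111101011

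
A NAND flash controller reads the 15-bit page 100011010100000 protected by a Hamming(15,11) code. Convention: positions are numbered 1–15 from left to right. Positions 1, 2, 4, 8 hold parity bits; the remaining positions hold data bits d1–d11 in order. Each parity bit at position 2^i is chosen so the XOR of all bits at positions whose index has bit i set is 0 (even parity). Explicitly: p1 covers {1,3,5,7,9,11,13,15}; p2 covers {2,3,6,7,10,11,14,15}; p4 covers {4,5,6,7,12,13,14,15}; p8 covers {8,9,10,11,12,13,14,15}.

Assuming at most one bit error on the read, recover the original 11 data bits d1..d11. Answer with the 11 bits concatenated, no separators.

01100100000

s1 (pos 1,3,5,7,9,11,13,15): 1⊕0⊕1⊕0⊕0⊕0⊕0⊕0 = 0
s2 (pos 2,3,6,7,10,11,14,15): 0⊕0⊕1⊕0⊕1⊕0⊕0⊕0 = 0
s4 (pos 4,5,6,7,12,13,14,15): 0⊕1⊕1⊕0⊕0⊕0⊕0⊕0 = 0
s8 (pos 8,9,10,11,12,13,14,15): 1⊕0⊕1⊕0⊕0⊕0⊕0⊕0 = 0
Syndrome s8…s1 = 0000 → no error.
Read data bits from positions 3,5,6,7,9,10,11,12,13,14,15: 01100100000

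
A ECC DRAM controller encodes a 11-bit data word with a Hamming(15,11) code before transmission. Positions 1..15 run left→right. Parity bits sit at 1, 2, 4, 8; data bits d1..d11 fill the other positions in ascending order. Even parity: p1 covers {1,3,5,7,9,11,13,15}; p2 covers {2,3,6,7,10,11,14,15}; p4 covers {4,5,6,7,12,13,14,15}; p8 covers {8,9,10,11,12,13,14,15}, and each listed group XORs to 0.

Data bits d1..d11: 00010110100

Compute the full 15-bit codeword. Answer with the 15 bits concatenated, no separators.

110000110110100

Place data at non-parity positions: p1 p2 0 p4 0 0 1 p8 0 1 1 0 1 0 0
p1 (pos 1,3,5,7,9,11,13,15): XOR of data positions = 0⊕0⊕1⊕0⊕1⊕1⊕0 = 1
p2 (pos 2,3,6,7,10,11,14,15): XOR of data positions = 0⊕0⊕1⊕1⊕1⊕0⊕0 = 1
p4 (pos 4,5,6,7,12,13,14,15): XOR of data positions = 0⊕0⊕1⊕0⊕1⊕0⊕0 = 0
p8 (pos 8,9,10,11,12,13,14,15): XOR of data positions = 0⊕1⊕1⊕0⊕1⊕0⊕0 = 1
Codeword: 110000110110100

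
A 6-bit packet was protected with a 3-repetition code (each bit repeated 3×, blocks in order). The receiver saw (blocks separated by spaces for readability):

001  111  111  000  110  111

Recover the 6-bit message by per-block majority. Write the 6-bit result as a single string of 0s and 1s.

Block 1 (001): 1 one → 0
Block 2 (111): 3 ones → 1
Block 3 (111): 3 ones → 1
Block 4 (000): 0 ones → 0
Block 5 (110): 2 ones → 1
Block 6 (111): 3 ones → 1

011011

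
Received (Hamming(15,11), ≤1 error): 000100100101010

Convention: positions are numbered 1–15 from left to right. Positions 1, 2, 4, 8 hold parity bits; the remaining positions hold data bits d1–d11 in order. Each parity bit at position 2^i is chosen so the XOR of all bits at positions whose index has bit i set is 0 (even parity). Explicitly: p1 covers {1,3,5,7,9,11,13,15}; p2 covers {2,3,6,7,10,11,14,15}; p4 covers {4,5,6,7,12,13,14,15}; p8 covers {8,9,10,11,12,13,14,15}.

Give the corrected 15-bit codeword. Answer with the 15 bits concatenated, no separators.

000100100111010

s1 (pos 1,3,5,7,9,11,13,15): 0⊕0⊕0⊕1⊕0⊕0⊕0⊕0 = 1
s2 (pos 2,3,6,7,10,11,14,15): 0⊕0⊕0⊕1⊕1⊕0⊕1⊕0 = 1
s4 (pos 4,5,6,7,12,13,14,15): 1⊕0⊕0⊕1⊕1⊕0⊕1⊕0 = 0
s8 (pos 8,9,10,11,12,13,14,15): 0⊕0⊕1⊕0⊕1⊕0⊕1⊕0 = 1
Syndrome s8…s1 = 1011 → error at position 11.
Flip position 11: 000100100101010 → 000100100111010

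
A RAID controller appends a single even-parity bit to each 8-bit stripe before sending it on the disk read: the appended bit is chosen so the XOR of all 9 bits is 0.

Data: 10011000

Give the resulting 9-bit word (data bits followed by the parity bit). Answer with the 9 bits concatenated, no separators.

XOR of the 8 data bits: 1⊕0⊕0⊕1⊕1⊕0⊕0⊕0 = 1
Parity bit = 1 (so all 9 bits XOR to 0).

100110001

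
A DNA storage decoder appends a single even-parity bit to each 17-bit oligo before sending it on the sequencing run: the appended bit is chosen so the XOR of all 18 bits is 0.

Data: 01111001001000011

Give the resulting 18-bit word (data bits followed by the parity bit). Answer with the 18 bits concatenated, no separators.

011110010010000110

XOR of the 17 data bits: 0⊕1⊕1⊕1⊕1⊕0⊕0⊕1⊕0⊕0⊕1⊕0⊕0⊕0⊕0⊕1⊕1 = 0
Parity bit = 0 (so all 18 bits XOR to 0).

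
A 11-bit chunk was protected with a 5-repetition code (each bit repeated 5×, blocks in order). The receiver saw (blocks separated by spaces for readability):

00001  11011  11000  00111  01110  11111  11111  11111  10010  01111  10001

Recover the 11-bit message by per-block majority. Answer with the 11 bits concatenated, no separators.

Block 1 (00001): 1 one → 0
Block 2 (11011): 4 ones → 1
Block 3 (11000): 2 ones → 0
Block 4 (00111): 3 ones → 1
Block 5 (01110): 3 ones → 1
Block 6 (11111): 5 ones → 1
Block 7 (11111): 5 ones → 1
Block 8 (11111): 5 ones → 1
Block 9 (10010): 2 ones → 0
Block 10 (01111): 4 ones → 1
Block 11 (10001): 2 ones → 0

01011111010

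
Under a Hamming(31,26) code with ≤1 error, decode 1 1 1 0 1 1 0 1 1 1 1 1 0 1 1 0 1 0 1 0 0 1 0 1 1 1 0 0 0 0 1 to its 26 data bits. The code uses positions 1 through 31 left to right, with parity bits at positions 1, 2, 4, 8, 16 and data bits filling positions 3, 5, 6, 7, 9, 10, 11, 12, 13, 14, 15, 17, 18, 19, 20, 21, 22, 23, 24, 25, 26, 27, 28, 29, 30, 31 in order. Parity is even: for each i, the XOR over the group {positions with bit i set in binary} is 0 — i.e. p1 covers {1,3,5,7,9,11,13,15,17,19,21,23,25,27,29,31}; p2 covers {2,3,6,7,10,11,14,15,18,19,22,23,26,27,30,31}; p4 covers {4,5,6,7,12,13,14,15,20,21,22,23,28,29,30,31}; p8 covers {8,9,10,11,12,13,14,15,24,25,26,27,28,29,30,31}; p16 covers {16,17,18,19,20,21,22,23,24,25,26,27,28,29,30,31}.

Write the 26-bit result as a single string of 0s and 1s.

s1 (pos 1,3,5,7,9,11,13,15,17,19,21,23,25,27,29,31): 1⊕1⊕1⊕0⊕1⊕1⊕0⊕1⊕1⊕1⊕0⊕0⊕1⊕0⊕0⊕1 = 0
s2 (pos 2,3,6,7,10,11,14,15,18,19,22,23,26,27,30,31): 1⊕1⊕1⊕0⊕1⊕1⊕1⊕1⊕0⊕1⊕1⊕0⊕1⊕0⊕0⊕1 = 1
s4 (pos 4,5,6,7,12,13,14,15,20,21,22,23,28,29,30,31): 0⊕1⊕1⊕0⊕1⊕0⊕1⊕1⊕0⊕0⊕1⊕0⊕0⊕0⊕0⊕1 = 1
s8 (pos 8,9,10,11,12,13,14,15,24,25,26,27,28,29,30,31): 1⊕1⊕1⊕1⊕1⊕0⊕1⊕1⊕1⊕1⊕1⊕0⊕0⊕0⊕0⊕1 = 1
s16 (pos 16,17,18,19,20,21,22,23,24,25,26,27,28,29,30,31): 0⊕1⊕0⊕1⊕0⊕0⊕1⊕0⊕1⊕1⊕1⊕0⊕0⊕0⊕0⊕1 = 1
Syndrome s16…s1 = 11110 → error at position 30.
Flip position 30: 1110110111110110101001011100001 → 1110110111110110101001011100011
Read data bits from positions 3,5,6,7,9,10,11,12,13,14,15,17,18,19,20,21,22,23,24,25,26,27,28,29,30,31: 11101111011101001011100011

11101111011101001011100011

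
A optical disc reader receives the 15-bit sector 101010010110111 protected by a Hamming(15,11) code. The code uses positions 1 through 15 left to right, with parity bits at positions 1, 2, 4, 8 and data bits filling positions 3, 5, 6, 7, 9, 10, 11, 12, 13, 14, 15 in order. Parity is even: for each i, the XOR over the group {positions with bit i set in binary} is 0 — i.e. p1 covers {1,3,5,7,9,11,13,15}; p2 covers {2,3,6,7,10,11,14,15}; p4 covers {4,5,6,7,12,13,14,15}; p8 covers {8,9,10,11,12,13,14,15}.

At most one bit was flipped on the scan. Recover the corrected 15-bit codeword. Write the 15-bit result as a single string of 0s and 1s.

s1 (pos 1,3,5,7,9,11,13,15): 1⊕1⊕1⊕0⊕0⊕1⊕1⊕1 = 0
s2 (pos 2,3,6,7,10,11,14,15): 0⊕1⊕0⊕0⊕1⊕1⊕1⊕1 = 1
s4 (pos 4,5,6,7,12,13,14,15): 0⊕1⊕0⊕0⊕0⊕1⊕1⊕1 = 0
s8 (pos 8,9,10,11,12,13,14,15): 1⊕0⊕1⊕1⊕0⊕1⊕1⊕1 = 0
Syndrome s8…s1 = 0010 → error at position 2.
Flip position 2: 101010010110111 → 111010010110111

111010010110111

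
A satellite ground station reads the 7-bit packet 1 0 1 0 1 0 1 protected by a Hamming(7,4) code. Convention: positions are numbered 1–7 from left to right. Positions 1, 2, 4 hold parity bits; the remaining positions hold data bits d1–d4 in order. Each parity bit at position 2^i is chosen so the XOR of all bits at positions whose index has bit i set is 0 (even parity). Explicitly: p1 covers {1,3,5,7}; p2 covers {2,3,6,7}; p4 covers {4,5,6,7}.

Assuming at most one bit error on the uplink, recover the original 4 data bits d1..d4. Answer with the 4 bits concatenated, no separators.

s1 (pos 1,3,5,7): 1⊕1⊕1⊕1 = 0
s2 (pos 2,3,6,7): 0⊕1⊕0⊕1 = 0
s4 (pos 4,5,6,7): 0⊕1⊕0⊕1 = 0
Syndrome s4…s1 = 000 → no error.
Read data bits from positions 3,5,6,7: 1101

1101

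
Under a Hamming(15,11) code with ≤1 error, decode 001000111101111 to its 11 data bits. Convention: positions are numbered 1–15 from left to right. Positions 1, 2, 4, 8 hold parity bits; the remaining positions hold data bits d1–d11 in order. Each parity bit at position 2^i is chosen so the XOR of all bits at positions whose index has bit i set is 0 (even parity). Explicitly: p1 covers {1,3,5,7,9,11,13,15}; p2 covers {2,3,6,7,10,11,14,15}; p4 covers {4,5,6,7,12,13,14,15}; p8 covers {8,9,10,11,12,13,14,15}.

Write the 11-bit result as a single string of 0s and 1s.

10011101110

s1 (pos 1,3,5,7,9,11,13,15): 0⊕1⊕0⊕1⊕1⊕0⊕1⊕1 = 1
s2 (pos 2,3,6,7,10,11,14,15): 0⊕1⊕0⊕1⊕1⊕0⊕1⊕1 = 1
s4 (pos 4,5,6,7,12,13,14,15): 0⊕0⊕0⊕1⊕1⊕1⊕1⊕1 = 1
s8 (pos 8,9,10,11,12,13,14,15): 1⊕1⊕1⊕0⊕1⊕1⊕1⊕1 = 1
Syndrome s8…s1 = 1111 → error at position 15.
Flip position 15: 001000111101111 → 001000111101110
Read data bits from positions 3,5,6,7,9,10,11,12,13,14,15: 10011101110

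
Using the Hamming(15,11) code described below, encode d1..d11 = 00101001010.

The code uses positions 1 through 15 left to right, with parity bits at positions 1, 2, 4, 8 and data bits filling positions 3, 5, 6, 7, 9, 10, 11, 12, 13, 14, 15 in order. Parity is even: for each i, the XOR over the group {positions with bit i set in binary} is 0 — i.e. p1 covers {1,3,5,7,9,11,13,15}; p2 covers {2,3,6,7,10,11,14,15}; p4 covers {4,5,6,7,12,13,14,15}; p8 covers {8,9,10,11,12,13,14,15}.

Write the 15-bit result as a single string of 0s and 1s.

100101011001010

Place data at non-parity positions: p1 p2 0 p4 0 1 0 p8 1 0 0 1 0 1 0
p1 (pos 1,3,5,7,9,11,13,15): XOR of data positions = 0⊕0⊕0⊕1⊕0⊕0⊕0 = 1
p2 (pos 2,3,6,7,10,11,14,15): XOR of data positions = 0⊕1⊕0⊕0⊕0⊕1⊕0 = 0
p4 (pos 4,5,6,7,12,13,14,15): XOR of data positions = 0⊕1⊕0⊕1⊕0⊕1⊕0 = 1
p8 (pos 8,9,10,11,12,13,14,15): XOR of data positions = 1⊕0⊕0⊕1⊕0⊕1⊕0 = 1
Codeword: 100101011001010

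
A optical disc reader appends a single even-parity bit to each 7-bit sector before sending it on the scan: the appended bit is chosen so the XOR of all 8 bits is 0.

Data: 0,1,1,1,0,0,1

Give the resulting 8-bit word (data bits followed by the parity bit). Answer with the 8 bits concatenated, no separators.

01110010

XOR of the 7 data bits: 0⊕1⊕1⊕1⊕0⊕0⊕1 = 0
Parity bit = 0 (so all 8 bits XOR to 0).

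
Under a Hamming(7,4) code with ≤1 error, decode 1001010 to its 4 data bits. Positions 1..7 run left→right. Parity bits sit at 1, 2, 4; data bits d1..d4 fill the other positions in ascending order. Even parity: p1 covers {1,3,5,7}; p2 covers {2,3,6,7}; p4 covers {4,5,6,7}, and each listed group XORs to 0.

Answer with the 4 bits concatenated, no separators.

s1 (pos 1,3,5,7): 1⊕0⊕0⊕0 = 1
s2 (pos 2,3,6,7): 0⊕0⊕1⊕0 = 1
s4 (pos 4,5,6,7): 1⊕0⊕1⊕0 = 0
Syndrome s4…s1 = 011 → error at position 3.
Flip position 3: 1001010 → 1011010
Read data bits from positions 3,5,6,7: 1010

1010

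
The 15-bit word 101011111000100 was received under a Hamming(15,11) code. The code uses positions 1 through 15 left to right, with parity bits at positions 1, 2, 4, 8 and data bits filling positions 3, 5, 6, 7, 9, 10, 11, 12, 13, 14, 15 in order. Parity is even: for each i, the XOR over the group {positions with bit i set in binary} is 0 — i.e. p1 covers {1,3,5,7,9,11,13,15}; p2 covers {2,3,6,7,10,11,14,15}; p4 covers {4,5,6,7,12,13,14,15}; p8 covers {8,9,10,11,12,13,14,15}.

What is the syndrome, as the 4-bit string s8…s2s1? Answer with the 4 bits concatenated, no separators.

s1 (pos 1,3,5,7,9,11,13,15): 1⊕1⊕1⊕1⊕1⊕0⊕1⊕0 = 0
s2 (pos 2,3,6,7,10,11,14,15): 0⊕1⊕1⊕1⊕0⊕0⊕0⊕0 = 1
s4 (pos 4,5,6,7,12,13,14,15): 0⊕1⊕1⊕1⊕0⊕1⊕0⊕0 = 0
s8 (pos 8,9,10,11,12,13,14,15): 1⊕1⊕0⊕0⊕0⊕1⊕0⊕0 = 1
Syndrome s8…s1 = 1010 → error at position 10.

1010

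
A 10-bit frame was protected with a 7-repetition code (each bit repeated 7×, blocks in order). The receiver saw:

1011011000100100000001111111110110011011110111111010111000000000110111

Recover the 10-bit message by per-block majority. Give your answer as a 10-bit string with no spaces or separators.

1001111101

Block 1 (1011011): 5 ones → 1
Block 2 (0001001): 2 ones → 0
Block 3 (0000000): 0 ones → 0
Block 4 (1111111): 7 ones → 1
Block 5 (1101100): 4 ones → 1
Block 6 (1101111): 6 ones → 1
Block 7 (0111111): 6 ones → 1
Block 8 (0101110): 4 ones → 1
Block 9 (0000000): 0 ones → 0
Block 10 (0110111): 5 ones → 1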